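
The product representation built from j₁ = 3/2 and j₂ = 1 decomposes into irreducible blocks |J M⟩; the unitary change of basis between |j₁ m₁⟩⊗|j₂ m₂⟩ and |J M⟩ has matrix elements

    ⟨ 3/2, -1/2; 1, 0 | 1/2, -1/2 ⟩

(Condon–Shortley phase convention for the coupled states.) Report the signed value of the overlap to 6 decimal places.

triangle: 2!*1!*0!/4! = 2/24
(j±m)!: 1!*2!*1!*1!*0!*1! = 2
prefactor² = (2J+1)*Δ*N² = 1/3
  k=1: −1/(1!*1!*1!*0!*0!*0!) = -1
Σ = -1  ⇒  CG² = 1/3*(-1)² = 1/3
CG = −√(1/3) = -0.577350

−√(1/3) = -0.577350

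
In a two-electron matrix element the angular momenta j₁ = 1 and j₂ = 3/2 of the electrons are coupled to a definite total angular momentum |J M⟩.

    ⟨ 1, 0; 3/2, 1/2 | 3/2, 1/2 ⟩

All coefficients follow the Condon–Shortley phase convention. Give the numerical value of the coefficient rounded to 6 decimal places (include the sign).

-0.258199  (= −√(1/15))

√[4·1!1!2!/5! · 1!1!2!1!2!1!] = √(4/15)
  +(−1)^0/∏(0,1,1,2,0,0)! = 1/2  (running 1/2)
  +(−1)^1/∏(1,0,0,1,1,1)! = -1  (running -1/2)
⟨..|..⟩ = √(4/15)·(-1/2) = -0.258199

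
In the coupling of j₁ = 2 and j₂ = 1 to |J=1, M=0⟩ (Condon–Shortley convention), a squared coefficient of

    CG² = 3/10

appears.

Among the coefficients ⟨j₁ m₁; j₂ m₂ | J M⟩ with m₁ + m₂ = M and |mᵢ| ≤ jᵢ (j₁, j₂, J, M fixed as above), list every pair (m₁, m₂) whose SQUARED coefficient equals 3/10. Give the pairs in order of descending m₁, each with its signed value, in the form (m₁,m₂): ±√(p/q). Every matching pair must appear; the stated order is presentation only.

Admissible pairs with m₁+m₂ = M = 0: (-1,1), (0,0), (1,-1)
  (m₁,m₂)=(1,-1): CG² = 3/10, CG = +√(3/10)   ← matches the target
  (m₁,m₂)=(0,0): CG² = 2/5, CG = −√(2/5)
  (m₁,m₂)=(-1,1): CG² = 3/10, CG = +√(3/10)   ← matches the target
Pairs with CG² = 3/10: (1,-1): +√(3/10); (-1,1): +√(3/10)

(1,-1): +√(3/10); (-1,1): +√(3/10)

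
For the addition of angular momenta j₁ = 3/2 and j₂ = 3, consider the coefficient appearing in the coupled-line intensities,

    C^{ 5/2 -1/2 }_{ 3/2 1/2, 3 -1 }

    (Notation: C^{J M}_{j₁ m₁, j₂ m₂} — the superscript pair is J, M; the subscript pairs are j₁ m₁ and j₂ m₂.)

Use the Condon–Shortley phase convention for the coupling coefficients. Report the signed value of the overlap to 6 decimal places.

−√(1/70) ≈ -0.119523

√[6·2!1!4!/8! · 2!1!2!4!2!3!] = √(288/35)
  +(−1)^0/∏(0,2,1,2,0,2)! = 1/8  (running 1/8)
  +(−1)^1/∏(1,1,0,1,1,3)! = -1/6  (running -1/24)
⟨..|..⟩ = √(288/35)·(-1/24) = -0.119523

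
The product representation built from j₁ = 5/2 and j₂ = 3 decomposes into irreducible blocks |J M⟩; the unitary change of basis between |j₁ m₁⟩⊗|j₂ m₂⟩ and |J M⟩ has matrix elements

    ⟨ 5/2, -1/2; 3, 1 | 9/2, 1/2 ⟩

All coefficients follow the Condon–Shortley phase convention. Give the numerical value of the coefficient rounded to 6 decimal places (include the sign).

√[10·1!4!5!/11! · 2!3!4!2!5!4!] = √(92160/77)
  +(−1)^0/∏(0,1,3,4,1,1)! = 1/144  (running 1/144)
  +(−1)^1/∏(1,0,2,3,2,2)! = -1/48  (running -1/72)
⟨..|..⟩ = √(92160/77)·(-1/72) = -0.480500

-0.480500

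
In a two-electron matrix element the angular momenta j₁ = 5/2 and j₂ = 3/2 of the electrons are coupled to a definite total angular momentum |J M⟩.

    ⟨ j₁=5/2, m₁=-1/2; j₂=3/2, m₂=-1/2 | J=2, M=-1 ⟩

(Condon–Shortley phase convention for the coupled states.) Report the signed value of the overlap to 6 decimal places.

√[5·2!3!1!/7! · 2!3!1!2!1!3!] = √(12/7)
  +(−1)^0/∏(0,2,3,1,0,0)! = 1/12  (running 1/12)
  +(−1)^1/∏(1,1,2,0,1,1)! = -1/2  (running -5/12)
⟨..|..⟩ = √(12/7)·(-5/12) = -0.545545

−√(25/84) ≈ -0.545545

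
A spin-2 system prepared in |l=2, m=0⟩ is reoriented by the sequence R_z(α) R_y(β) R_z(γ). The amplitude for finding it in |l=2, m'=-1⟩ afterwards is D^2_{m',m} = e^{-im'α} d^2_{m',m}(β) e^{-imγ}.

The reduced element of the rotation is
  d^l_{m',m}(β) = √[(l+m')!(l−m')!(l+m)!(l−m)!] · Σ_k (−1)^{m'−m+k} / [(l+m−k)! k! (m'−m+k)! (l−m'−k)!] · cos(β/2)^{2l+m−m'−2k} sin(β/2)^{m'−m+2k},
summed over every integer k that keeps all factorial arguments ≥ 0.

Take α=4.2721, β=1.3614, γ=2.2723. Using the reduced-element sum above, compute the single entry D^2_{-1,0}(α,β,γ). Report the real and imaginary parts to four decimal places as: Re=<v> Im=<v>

D^2_{-1,0}(4.2721,1.3614,2.2723) = e^{-i·-1·4.2721}·d^2_{-1,0}(1.3614)·e^{-i·0·2.2723}. Compute d first:
Half-angle: c=0.777132, s=0.629337. N=√(1·6·2·2)=4.898979
k∈{1,2} keeps every argument non-negative
  k=1: (−1)^0·4.8990/(2)·0.7771^3·0.6293^1 = +0.723509
  k=2: (−1)^1·4.8990/(2)·0.7771^1·0.6293^3 = -0.474483
d^2_{-1,0}(1.3614) = +0.723509 -0.474483 = +0.249026
Attach z-rotation phases: D = e^{-i(-1)(4.2721)}·(+0.249026)·e^{-i(0)(2.2723)} = -0.106135-0.225276i

Re=-0.1061 Im=-0.2253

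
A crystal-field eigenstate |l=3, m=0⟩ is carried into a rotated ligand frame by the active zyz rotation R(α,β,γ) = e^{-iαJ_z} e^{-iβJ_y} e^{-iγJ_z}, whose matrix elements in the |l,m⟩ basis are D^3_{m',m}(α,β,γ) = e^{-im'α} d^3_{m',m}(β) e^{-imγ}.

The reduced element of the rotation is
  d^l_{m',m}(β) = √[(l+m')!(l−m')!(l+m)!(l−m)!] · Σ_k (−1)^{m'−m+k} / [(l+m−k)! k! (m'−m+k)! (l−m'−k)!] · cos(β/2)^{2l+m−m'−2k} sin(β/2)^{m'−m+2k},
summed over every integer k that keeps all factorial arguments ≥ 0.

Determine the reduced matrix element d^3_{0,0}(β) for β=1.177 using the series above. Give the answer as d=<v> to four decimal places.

d=-0.4343

d^3_{0,0}(β=1.1770) via the finite sum:
With c≡cos(β/2)=0.831774 and s≡sin(β/2)=0.555114, N=[6·6·6·6]^{1/2}=36.000000
Admissible k: 0..3 (factorial args all ≥0)
  k=0: (−1)^0·36.0000/(36)·0.8318^6·0.5551^0 = +0.331156
  k=1: (−1)^1·36.0000/(4)·0.8318^4·0.5551^2 = -1.327483
  k=2: (−1)^2·36.0000/(4)·0.8318^2·0.5551^4 = +0.591265
  k=3: (−1)^3·36.0000/(36)·0.8318^0·0.5551^6 = -0.029261
d^3_{0,0}(1.1770) = +0.331156 -1.327483 +0.591265 -0.029261 = -0.434323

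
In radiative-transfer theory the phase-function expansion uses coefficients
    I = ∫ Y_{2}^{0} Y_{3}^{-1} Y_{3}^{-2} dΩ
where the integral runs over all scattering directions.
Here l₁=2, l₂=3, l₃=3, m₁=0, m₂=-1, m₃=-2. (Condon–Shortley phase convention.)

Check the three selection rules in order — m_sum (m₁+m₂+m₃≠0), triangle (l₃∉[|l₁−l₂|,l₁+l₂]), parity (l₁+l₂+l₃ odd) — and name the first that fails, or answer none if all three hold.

m₁+m₂+m₃ = 0 − 1 − 2 = -3  ✗
triangle: |2−3|=1 ≤ l₃=3 ≤ 2+3=5
parity: l₁+l₂+l₃ = 8 is even

m_sum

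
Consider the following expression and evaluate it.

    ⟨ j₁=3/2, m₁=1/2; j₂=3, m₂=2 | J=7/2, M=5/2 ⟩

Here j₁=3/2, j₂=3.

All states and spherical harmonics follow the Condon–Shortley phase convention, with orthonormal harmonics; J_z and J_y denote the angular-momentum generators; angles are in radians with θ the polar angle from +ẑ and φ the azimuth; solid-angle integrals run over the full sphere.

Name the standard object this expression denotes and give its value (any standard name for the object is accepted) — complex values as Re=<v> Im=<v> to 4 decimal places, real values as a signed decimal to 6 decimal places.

Clebsch–Gordan coefficient, −√(1/7) ≈ -0.377964

This is a Clebsch–Gordan (vector-coupling) coefficient.
√[8·1!2!5!/9! · 2!1!5!1!6!1!] = √(6400/7)
  +(−1)^0/∏(0,1,1,5,1,0)! = 1/120  (running 1/120)
  +(−1)^1/∏(1,0,0,4,2,1)! = -1/48  (running -1/80)
⟨..|..⟩ = √(6400/7)·(-1/80) = -0.377964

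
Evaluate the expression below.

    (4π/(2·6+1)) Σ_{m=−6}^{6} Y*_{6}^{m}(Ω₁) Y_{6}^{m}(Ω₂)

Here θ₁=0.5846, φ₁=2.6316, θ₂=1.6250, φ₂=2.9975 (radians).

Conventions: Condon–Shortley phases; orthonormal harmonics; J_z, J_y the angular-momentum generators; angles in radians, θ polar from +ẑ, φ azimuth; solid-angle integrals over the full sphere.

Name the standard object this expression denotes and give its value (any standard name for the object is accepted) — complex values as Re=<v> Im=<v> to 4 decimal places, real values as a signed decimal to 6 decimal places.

This sum is the spherical-harmonic addition theorem: it equals the Legendre polynomial P_l(cos γ) of the angle γ between the two directions.
Expand P_6 via completeness: Σ_{m} conj(Y_{6,m}) at Ω₁ times Y_{6,m} at Ω₂ —
  [-6]  conj(Y_{6,-6})(Ω₁) = -0.01360 - 0.00111j ; Y_{6,-6}(Ω₂) = 0.31076 + 0.36431j ; Δ = -0.00382 - 0.00530j
  [-5]  conj(Y_{6,-5})(Ω₁) = 0.05929 + 0.03984j ; Y_{6,-5}(Ω₂) = 0.06763 + 0.05938j ; Δ = 0.00164 + 0.00622j
  [-4]  conj(Y_{6,-4})(Ω₁) = -0.09950 - 0.19628j ; Y_{6,-4}(Ω₂) = -0.28779 - 0.18706j ; Δ = -0.00808 + 0.07510j
  [-3]  conj(Y_{6,-3})(Ω₁) = -0.01732 + 0.42418j ; Y_{6,-3}(Ω₂) = -0.09468 - 0.04368j ; Δ = 0.02017 - 0.03940j
  [-2]  conj(Y_{6,-2})(Ω₁) = 0.23062 - 0.37546j ; Y_{6,-2}(Ω₂) = 0.29499 + 0.08745j ; Δ = 0.10086 - 0.09059j
  [-1]  conj(Y_{6,-1})(Ω₁) = -0.01603 + 0.00897j ; Y_{6,-1}(Ω₂) = 0.10834 + 0.01572j ; Δ = -0.00188 + 0.00072j
  [+0]  conj(Y_{6,0})(Ω₁) = -0.42145 + 0.00000j ; Y_{6,0}(Ω₂) = -0.29843 + 0.00000j ; Δ = 0.12577 + 0.00000j
  [+1]  conj(Y_{6,1})(Ω₁) = 0.01603 + 0.00897j ; Y_{6,1}(Ω₂) = -0.10834 + 0.01572j ; Δ = -0.00188 - 0.00072j
  [+2]  conj(Y_{6,2})(Ω₁) = 0.23062 + 0.37546j ; Y_{6,2}(Ω₂) = 0.29499 - 0.08745j ; Δ = 0.10086 + 0.09059j
  [+3]  conj(Y_{6,3})(Ω₁) = 0.01732 + 0.42418j ; Y_{6,3}(Ω₂) = 0.09468 - 0.04368j ; Δ = 0.02017 + 0.03940j
  [+4]  conj(Y_{6,4})(Ω₁) = -0.09950 + 0.19628j ; Y_{6,4}(Ω₂) = -0.28779 + 0.18706j ; Δ = -0.00808 - 0.07510j
  [+5]  conj(Y_{6,5})(Ω₁) = -0.05929 + 0.03984j ; Y_{6,5}(Ω₂) = -0.06763 + 0.05938j ; Δ = 0.00164 - 0.00622j
  [+6]  conj(Y_{6,6})(Ω₁) = -0.01360 + 0.00111j ; Y_{6,6}(Ω₂) = 0.31076 - 0.36431j ; Δ = -0.00382 + 0.00530j
Total Σ_m = 0.34356 - 0.00000j. Multiply by 0.966644: 0.33210 - 0.00000j. P_6(cos γ) = 0.332103

Legendre polynomial (addition theorem), +0.332103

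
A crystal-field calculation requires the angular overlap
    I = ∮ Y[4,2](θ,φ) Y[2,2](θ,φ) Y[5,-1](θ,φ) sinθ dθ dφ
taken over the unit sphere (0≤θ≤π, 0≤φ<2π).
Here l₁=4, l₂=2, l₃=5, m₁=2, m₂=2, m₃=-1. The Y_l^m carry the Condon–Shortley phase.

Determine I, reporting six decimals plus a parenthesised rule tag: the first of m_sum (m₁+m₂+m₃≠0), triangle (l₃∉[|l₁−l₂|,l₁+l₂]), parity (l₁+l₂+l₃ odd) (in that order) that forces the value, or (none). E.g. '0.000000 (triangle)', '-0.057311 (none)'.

0.000000 (m_sum)

2 + 2 − 1 = 3 ≠ 0: azimuthal integral kills it; I = 0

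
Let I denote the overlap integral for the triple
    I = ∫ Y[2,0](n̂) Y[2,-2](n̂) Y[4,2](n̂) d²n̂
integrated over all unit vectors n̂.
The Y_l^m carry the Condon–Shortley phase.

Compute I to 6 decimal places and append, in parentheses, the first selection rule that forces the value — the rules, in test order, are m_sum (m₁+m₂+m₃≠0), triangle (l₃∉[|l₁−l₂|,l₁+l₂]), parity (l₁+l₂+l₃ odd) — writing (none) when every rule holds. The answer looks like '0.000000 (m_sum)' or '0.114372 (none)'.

0.156078 (none)

Checks pass: Σm=0; 8 even; l₃=4∈[0,4].
(2·2+1)(2·2+1)(2·4+1) = 225
Δ: 0! 4! 4! / 9! → 1/630
sum: t=0:+1/16 = 1/16
3j²(2 2 4; 0 0 0) = Δ·Π!·Σ² = 2/35  (sign +1)
sum: t=0:+1/96 = 1/96
3j²(2 2 4; 0 -2 2) = Δ·Π!·Σ² = 1/42  (sign +1)
combine: 4πI² = 225·2/35·1/42 = 15/49
take √, sign +1: I = 0.15607835
No selection rule forces the value: the integral is nonzero (none).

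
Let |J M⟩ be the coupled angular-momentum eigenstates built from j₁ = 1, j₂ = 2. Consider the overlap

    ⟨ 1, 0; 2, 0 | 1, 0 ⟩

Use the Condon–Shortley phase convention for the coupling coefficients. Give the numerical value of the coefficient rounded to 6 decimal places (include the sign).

j₁+j₂−J=2  J+j₁−j₂=0  J−j₁+j₂=2  j₁+j₂+J+1=5
(j₁±m₁, j₂±m₂, J±M) = (1,1,2,2,1,1)
P² = 2/5
sum k=1..1:
  [1] −1/1 = -1
S = -1
C² = P²·S² = 2/5 ; C = -0.632456

−√(2/5) = -0.632456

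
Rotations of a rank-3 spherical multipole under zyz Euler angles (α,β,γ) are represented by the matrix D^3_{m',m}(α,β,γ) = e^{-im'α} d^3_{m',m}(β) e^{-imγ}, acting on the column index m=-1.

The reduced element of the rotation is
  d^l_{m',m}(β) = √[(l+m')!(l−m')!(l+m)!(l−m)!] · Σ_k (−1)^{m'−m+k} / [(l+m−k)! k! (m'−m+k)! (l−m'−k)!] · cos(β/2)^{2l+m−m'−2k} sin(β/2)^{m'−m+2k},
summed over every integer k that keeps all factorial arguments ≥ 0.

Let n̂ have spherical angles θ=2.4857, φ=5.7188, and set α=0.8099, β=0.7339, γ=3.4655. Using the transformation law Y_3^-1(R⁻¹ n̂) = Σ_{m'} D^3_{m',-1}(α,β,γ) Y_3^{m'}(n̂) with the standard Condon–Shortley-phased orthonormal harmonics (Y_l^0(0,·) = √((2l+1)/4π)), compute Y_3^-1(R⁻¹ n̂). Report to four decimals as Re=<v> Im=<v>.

Re=-0.0377 Im=-0.0726

Need the full column D^3_{m',-1} for m'=−3..3 at α=0.8099, β=0.7339, γ=3.4655.
cos(β/2)=0.933426, sin(β/2)=0.358770
d^3_{-3,-1}: single k=2 term ⇒ +0.378441;  D = +0.350312-0.143173i
d^3_{-2,-1}: k∈[1..2] ⇒ +0.803925 -0.237530 = +0.566395;  D = +0.206354-0.527467i
d^3_{-1,-1}: k∈[0..2] ⇒ +0.661423 -0.781704 +0.086612 = -0.033669;  D = +0.014249+0.030505i
d^3_{0,-1}: k∈[0..2] ⇒ -0.880656 +0.390302 -0.019220 = -0.509574;  D = +0.483076+0.162184i
d^3_{1,-1}: k∈[0..2] ⇒ +0.586278 -0.115482 +0.002133 = +0.472928;  D = -0.418168+0.220898i
d^3_{2,-1}: k∈[0..1] ⇒ -0.237530 +0.017545 = -0.219985;  D = +0.059716-0.211725i
d^3_{3,-1}: single k=0 term ⇒ +0.055908;  D = +0.028504+0.048096i
Y_3^{m'}(θ=2.4857,φ=5.7188) and Σ D·Y over m':
  (+0.3503-0.1432i)·(-0.0116+0.0939i)  (+0.2064-0.5275i)·(-0.1289-0.2723i)  (+0.0142+0.0305i)·(+0.3564+0.2256i)  (+0.4831+0.1622i)·(-0.0415+0.0000i)  (-0.4182+0.2209i)·(-0.3564+0.2256i)  (+0.0597-0.2117i)·(-0.1289+0.2723i)  (+0.0285+0.0481i)·(+0.0116+0.0939i)
Y_3^-1(R⁻¹ n̂) = -0.037695-0.072615i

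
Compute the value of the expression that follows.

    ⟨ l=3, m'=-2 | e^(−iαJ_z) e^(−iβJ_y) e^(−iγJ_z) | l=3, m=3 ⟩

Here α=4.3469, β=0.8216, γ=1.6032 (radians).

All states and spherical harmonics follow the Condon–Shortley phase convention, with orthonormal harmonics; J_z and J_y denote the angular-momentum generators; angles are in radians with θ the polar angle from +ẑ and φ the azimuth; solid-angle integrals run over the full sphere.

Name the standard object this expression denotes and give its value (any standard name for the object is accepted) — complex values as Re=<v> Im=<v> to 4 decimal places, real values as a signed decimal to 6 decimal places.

Wigner D-matrix element, Re=-0.0168 Im=-0.0154

This is a Wigner D-matrix element — the rotation-matrix element ⟨l m'| R(α,β,γ) |l m⟩ in the angular-momentum basis.
First d^3_{-2,3}(β=0.8216), then the phase factors e^{-i(-2)α} and e^{-i(3)γ}:
With c≡cos(β/2)=0.916802 and s≡sin(β/2)=0.399343, N=[1·120·720·1]^{1/2}=293.938769
Admissible k: 5..5 (factorial args all ≥0)
  k=5: (−1)^0·293.9388/(120)·0.9168^1·0.3993^5 = +0.022808
d^3_{-2,3}(0.8216) = +0.022808
Attach z-rotation phases: D = e^{-i(-2)(4.3469)}·(+0.022808)·e^{-i(3)(1.6032)} = -0.016803-0.015423i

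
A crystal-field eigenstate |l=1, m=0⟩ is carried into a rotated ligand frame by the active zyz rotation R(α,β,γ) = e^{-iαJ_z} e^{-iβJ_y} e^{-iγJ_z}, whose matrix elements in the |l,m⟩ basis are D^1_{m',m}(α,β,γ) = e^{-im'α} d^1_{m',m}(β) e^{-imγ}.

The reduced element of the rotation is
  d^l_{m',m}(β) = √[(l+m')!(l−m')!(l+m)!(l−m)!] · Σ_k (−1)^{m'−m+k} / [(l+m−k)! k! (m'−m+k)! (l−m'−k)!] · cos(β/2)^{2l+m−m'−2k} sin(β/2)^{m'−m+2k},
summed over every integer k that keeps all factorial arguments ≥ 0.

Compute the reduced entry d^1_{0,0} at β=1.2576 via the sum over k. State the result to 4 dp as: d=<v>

d=0.3081

d^1_{0,0}(β=1.2576) via the finite sum:
c=cos(1.257600/2)=0.808734, s=sin(1.257600/2)=0.588175; N=√[1·1·1·1]=1.000000
k∈{0,1} keeps every argument non-negative
  k=0: (−1)^0·1.0000/(1)·0.8087^2·0.5882^0 = +0.654051
  k=1: (−1)^1·1.0000/(1)·0.8087^0·0.5882^2 = -0.345949
d^1_{0,0}(1.2576) = +0.654051 -0.345949 = +0.308101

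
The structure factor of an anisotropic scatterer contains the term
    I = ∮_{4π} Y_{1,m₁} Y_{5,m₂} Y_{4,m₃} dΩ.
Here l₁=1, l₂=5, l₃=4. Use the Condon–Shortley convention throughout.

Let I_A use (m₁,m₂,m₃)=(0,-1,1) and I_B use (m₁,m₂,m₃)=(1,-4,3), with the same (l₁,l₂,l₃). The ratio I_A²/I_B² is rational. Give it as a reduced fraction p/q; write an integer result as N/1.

2/3

l's match ⇒ only the (l;m) 3-j factors differ between A and B.
A: triangle coeff Δ(1,5,4) = 1/495; Σ_t [1,1]: t=1:−1/720 = -1/720; (3j)²=8/165 [(1 5 4; 0 -1 1)], sign=+1
B: triangle coeff Δ(1,5,4) = 1/495; Σ_t [0,0]: t=0:+1/10080 = 1/10080; (3j)²=4/55 [(1 5 4; 1 -4 3)], sign=-1
I_A²/I_B² = (8/165)/(4/55) = 2/3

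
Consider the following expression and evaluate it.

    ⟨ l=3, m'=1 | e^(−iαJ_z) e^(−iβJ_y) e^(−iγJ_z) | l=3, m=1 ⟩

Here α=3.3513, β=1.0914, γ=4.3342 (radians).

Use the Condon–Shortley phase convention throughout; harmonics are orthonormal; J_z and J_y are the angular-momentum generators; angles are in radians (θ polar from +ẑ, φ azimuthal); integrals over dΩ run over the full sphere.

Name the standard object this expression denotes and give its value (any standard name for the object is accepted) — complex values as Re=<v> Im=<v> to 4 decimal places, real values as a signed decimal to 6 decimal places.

Wigner D-matrix element, Re=-0.0742 Im=0.4360

This is a Wigner D-matrix element — the rotation-matrix element ⟨l m'| R(α,β,γ) |l m⟩ in the angular-momentum basis.
First d^3_{1,1}(β=1.0914), then the phase factors e^{-i(1)α} and e^{-i(1)γ}:
Half-angle: c=0.854764, s=0.519017. N=√(24·2·24·2)=48.000000
k∈{0,1,2} keeps every argument non-negative
  k=0: (−1)^0·48.0000/(48)·0.8548^6·0.5190^0 = +0.390012
  k=1: (−1)^1·48.0000/(6)·0.8548^4·0.5190^2 = -1.150370
  k=2: (−1)^2·48.0000/(8)·0.8548^2·0.5190^4 = +0.318104
d^3_{1,1}(1.0914) = +0.390012 -1.150370 +0.318104 = -0.442255
Attach z-rotation phases: D = e^{-i(1)(3.3513)}·(-0.442255)·e^{-i(1)(4.3342)} = -0.074160+0.435993i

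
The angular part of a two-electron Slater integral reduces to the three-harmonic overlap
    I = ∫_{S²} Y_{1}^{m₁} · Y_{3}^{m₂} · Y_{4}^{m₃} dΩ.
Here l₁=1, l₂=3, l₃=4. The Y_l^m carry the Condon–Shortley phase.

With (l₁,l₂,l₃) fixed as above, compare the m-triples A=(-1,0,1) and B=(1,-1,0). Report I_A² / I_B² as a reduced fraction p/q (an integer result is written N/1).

l's match ⇒ only the (l;m) 3-j factors differ between A and B.
A: triangle coeff Δ(1,3,4) = 1/252; Σ_t [0,0]: t=0:+1/72 = 1/72; (3j)²=5/126 [(1 3 4; -1 0 1)], sign=-1
B: triangle coeff Δ(1,3,4) = 1/252; Σ_t [0,0]: t=0:+1/96 = 1/96; (3j)²=1/42 [(1 3 4; 1 -1 0)], sign=+1
I_A²/I_B² = (5/126)/(1/42) = 5/3

5/3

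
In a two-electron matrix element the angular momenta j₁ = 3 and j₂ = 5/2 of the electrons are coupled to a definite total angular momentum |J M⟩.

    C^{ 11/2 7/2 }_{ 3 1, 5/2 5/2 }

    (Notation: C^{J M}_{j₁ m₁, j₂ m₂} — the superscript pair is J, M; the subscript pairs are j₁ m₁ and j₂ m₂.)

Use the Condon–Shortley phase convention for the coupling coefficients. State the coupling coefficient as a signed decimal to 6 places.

j₁+j₂−J=0  J+j₁−j₂=6  J−j₁+j₂=5  j₁+j₂+J+1=12
(j₁±m₁, j₂±m₂, J±M) = (4,2,5,0,9,2)
P² = 99532800/11
sum k=0..0:
  [0] +1/5760 = 1/5760
S = 1/5760
C² = P²·S² = 3/11 ; C = +0.522233

+0.522233  (= +√(3/11))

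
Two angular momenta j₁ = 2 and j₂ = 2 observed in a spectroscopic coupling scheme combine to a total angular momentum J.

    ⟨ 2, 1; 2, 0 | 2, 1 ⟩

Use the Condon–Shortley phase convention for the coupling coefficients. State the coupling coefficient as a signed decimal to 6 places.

−√(1/14) ≈ -0.267261

√[5·2!2!2!/7! · 3!1!2!2!3!1!] = √(8/7)
  +(−1)^0/∏(0,2,1,2,1,0)! = 1/4  (running 1/4)
  +(−1)^1/∏(1,1,0,1,2,1)! = -1/2  (running -1/4)
⟨..|..⟩ = √(8/7)·(-1/4) = -0.267261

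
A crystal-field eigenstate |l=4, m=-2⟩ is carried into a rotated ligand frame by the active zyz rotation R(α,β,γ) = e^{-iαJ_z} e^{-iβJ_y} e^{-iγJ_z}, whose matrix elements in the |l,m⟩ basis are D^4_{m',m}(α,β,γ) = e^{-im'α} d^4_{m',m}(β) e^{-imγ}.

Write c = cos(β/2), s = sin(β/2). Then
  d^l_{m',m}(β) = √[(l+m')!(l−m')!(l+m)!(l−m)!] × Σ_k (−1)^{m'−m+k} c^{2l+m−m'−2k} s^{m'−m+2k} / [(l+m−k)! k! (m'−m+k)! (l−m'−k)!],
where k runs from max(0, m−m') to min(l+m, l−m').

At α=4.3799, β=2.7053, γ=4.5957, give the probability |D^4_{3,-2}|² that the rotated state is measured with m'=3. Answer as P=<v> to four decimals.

P=0.3407

First d^4_{3,-2}(β=2.7053), then the phase factors e^{-i(3)α} and e^{-i(-2)γ}:
With c≡cos(β/2)=0.216420 and s≡sin(β/2)=0.976300, N=[5040·1·2·720]^{1/2}=2693.993318
The bounds max(0,m−m')=0 and min(l+m,l−m')=1 give 2 terms
  k=0: (−1)^5·2693.9933/(240)·0.2164^3·0.9763^5 = -0.100924
  k=1: (−1)^6·2693.9933/(720)·0.2164^1·0.9763^7 = +0.684614
d^4_{3,-2}(2.7053) = -0.100924 +0.684614 = +0.583690
|D^4_{3,-2}|² = |d^4_{3,-2}(β)|² = (+0.583690)² = 0.340694 (the z-rotation phases have unit modulus)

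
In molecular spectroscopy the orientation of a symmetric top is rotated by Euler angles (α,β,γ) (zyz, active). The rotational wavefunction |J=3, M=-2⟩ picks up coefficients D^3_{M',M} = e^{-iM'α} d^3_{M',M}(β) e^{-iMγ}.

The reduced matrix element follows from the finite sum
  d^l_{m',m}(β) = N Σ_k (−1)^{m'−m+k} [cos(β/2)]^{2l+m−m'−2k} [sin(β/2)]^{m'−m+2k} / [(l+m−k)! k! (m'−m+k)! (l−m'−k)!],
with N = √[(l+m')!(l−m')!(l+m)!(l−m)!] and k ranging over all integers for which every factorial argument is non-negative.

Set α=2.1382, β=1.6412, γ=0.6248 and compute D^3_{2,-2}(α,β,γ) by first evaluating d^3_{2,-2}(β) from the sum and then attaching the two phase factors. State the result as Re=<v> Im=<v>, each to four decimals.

Re=-0.5090 Im=-0.0587

Split into d^3_{2,-2}(β=1.6412) × two z-phases.
Half-angle: c=0.681782, s=0.731555. N=√(120·1·1·120)=120.000000
k∈{0,1} keeps every argument non-negative
  k=0: (−1)^4·120.0000/(24)·0.6818^2·0.7316^4 = +0.665656
  k=1: (−1)^5·120.0000/(120)·0.6818^0·0.7316^6 = -0.153279
d^3_{2,-2}(1.6412) = +0.665656 -0.153279 = +0.512377
Phases: e^{-i·(2)·2.1382}=-0.422307+0.906453i, e^{-i·(-2)·0.6248}=+0.315702+0.948858i ⇒ D=-0.509005-0.058688i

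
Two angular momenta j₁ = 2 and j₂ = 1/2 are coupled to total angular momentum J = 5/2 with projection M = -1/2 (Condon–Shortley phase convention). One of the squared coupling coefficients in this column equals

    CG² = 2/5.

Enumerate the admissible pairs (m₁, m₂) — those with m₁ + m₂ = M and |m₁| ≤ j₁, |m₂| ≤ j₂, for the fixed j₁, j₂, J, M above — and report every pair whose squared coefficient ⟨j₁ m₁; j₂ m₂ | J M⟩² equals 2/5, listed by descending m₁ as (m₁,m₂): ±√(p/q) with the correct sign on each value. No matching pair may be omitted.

(-1,1/2): +√(2/5)

Admissible pairs with m₁+m₂ = M = -1/2: (-1,1/2), (0,-1/2)
  (m₁,m₂)=(0,-1/2): CG² = 3/5, CG = +√(3/5)
  (m₁,m₂)=(-1,1/2): CG² = 2/5, CG = +√(2/5)   ← matches the target
Pairs with CG² = 2/5: (-1,1/2): +√(2/5)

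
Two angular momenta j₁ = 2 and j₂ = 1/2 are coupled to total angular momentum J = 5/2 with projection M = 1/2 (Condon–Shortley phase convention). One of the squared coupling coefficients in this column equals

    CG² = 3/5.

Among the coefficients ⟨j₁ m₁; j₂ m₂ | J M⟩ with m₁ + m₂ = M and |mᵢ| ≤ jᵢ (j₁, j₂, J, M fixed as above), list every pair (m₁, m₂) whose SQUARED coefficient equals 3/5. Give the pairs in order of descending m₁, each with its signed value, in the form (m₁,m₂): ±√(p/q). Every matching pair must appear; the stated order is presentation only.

Admissible pairs with m₁+m₂ = M = 1/2: (0,1/2), (1,-1/2)
  (m₁,m₂)=(1,-1/2): CG² = 2/5, CG = +√(2/5)
  (m₁,m₂)=(0,1/2): CG² = 3/5, CG = +√(3/5)   ← matches the target
Pairs with CG² = 3/5: (0,1/2): +√(3/5)

(0,1/2): +√(3/5)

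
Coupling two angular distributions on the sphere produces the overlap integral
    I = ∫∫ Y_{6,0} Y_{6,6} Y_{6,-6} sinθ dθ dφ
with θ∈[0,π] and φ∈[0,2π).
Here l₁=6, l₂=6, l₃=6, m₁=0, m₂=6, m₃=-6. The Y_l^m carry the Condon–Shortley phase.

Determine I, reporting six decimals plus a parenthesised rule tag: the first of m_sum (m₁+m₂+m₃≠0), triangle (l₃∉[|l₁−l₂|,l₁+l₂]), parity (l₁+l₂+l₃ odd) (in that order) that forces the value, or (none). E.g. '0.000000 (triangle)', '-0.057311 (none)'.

-0.062979 (none)

m-sum 0 ✓  L=18 even ✓  0≤6≤12 ✓
Π(2lᵢ+1) = 13×13×13 = 2197
triangle coeff Δ(6,6,6) = 1/325909584
Σ_t [0,6]: t=0:+1/373248000 t=1:−1/1728000 t=2:+1/110592 t=3:−1/46656 t=4:+1/110592 t=5:−1/1728000 t=6:+1/373248000 = -7/1555200
(3j)²=400/46189 [(6 6 6; 0 0 0)], sign=-1
Σ_t [6,6]: t=6:+1/373248000 = 1/373248000
(3j)²=11/4199 [(6 6 6; 0 6 -6)], sign=+1
⇒ 4πI² = 5200/104329
I = (-1)√(5200/104329/(4π)) = -0.06297878
No selection rule forces the value: the integral is nonzero (none).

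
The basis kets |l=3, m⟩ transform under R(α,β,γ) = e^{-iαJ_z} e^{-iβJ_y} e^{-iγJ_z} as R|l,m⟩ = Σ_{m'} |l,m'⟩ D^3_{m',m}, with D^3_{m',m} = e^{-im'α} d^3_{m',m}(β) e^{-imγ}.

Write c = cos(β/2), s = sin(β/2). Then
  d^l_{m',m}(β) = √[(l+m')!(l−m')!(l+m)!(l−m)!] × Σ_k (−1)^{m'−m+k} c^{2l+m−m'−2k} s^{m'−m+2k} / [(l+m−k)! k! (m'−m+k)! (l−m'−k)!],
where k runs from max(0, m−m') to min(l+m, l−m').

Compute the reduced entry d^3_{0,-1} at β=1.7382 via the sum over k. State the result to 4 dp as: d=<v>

d=0.3677

d^3_{0,-1}(β=1.7382) via the finite sum:
c=cos(1.738200/2)=0.645514, s=sin(1.738200/2)=0.763748; N=√[6·6·2·24]=41.569219
Admissible k: 0..2 (factorial args all ≥0)
  k=0: (−1)^1·41.5692/(12)·0.6455^5·0.7637^1 = -0.296531
  k=1: (−1)^2·41.5692/(4)·0.6455^3·0.7637^3 = +1.245317
  k=2: (−1)^3·41.5692/(12)·0.6455^1·0.7637^5 = -0.581096
d^3_{0,-1}(1.7382) = -0.296531 +1.245317 -0.581096 = +0.367691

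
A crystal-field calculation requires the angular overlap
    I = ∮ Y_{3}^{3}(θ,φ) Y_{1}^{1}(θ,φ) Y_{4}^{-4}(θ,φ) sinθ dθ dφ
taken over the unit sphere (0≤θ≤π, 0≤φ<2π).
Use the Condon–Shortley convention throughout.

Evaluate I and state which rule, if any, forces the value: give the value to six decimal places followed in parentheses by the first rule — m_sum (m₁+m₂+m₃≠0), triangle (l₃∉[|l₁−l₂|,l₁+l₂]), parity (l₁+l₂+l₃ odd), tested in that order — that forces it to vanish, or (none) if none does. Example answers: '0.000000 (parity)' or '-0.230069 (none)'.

Checks pass: Σm=0; 8 even; l₃=4∈[2,4].
(2·3+1)(2·1+1)(2·4+1) = 189
Δ: 0! 6! 2! / 9! → 1/252
sum: t=0:+1/36 = 1/36
3j²(3 1 4; 0 0 0) = Δ·Π!·Σ² = 4/63  (sign +1)
sum: t=0:+1/1440 = 1/1440
3j²(3 1 4; 3 1 -4) = Δ·Π!·Σ² = 1/9  (sign +1)
combine: 4πI² = 189·4/63·1/9 = 4/3
take √, sign +1: I = 0.32573501
No selection rule forces the value: the integral is nonzero (none).

0.325735 (none)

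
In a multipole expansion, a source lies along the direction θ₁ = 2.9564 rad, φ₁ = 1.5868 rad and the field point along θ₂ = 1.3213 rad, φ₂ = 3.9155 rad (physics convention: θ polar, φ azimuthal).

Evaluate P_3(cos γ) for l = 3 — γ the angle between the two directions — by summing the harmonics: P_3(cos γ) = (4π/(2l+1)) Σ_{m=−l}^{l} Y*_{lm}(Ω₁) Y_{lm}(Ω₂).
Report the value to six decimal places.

Expand P_3 via completeness: Σ_{m} conj(Y_{3,m}) at Ω₁ times Y_{3,m} at Ω₂ —
  m=-3: (0.000125, -0.002602) × (0.259045, 0.277550) = (0.000755, -0.000639)  (running Σ = (0.000755, -0.000639))
  m=-2: (0.034042, 0.001090) × (0.005445, -0.236897) = (0.000444, -0.008058)  (running Σ = (0.001198, -0.008698))
  m=-1: (-0.003648, 0.227919) × (0.155700, -0.152163) = (0.034113, 0.036042)  (running Σ = (0.035311, 0.027344))
  m=0: (-0.671408, -0.000000) × (-0.248341, 0.000000) = (0.166738, 0.000000)  (running Σ = (0.202049, 0.027344))
  m=1: (0.003648, 0.227919) × (-0.155700, -0.152163) = (0.034113, -0.036042)  (running Σ = (0.236162, -0.008698))
  m=2: (0.034042, -0.001090) × (0.005445, 0.236897) = (0.000444, 0.008058)  (running Σ = (0.236605, -0.000639))
  m=3: (-0.000125, -0.002602) × (-0.259045, 0.277550) = (0.000755, 0.000639)  (running Σ = (0.237360, 0.000000))
Accumulated sum (0.237360, 0.000000); after 4π/(2l+1) scaling, (0.426107, 0.000000) ⇒ P_3 = 0.426107

0.426107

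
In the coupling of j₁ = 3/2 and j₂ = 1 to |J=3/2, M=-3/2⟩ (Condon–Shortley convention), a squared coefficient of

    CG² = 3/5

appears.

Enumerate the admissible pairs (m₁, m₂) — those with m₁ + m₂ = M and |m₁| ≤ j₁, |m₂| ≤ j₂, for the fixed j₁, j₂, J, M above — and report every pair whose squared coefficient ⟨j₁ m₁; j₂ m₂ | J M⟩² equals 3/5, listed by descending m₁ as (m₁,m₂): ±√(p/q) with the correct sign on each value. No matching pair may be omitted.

(-3/2,0): −√(3/5)

Admissible pairs with m₁+m₂ = M = -3/2: (-3/2,0), (-1/2,-1)
  (m₁,m₂)=(-1/2,-1): CG² = 2/5, CG = +√(2/5)
  (m₁,m₂)=(-3/2,0): CG² = 3/5, CG = −√(3/5)   ← matches the target
Pairs with CG² = 3/5: (-3/2,0): −√(3/5)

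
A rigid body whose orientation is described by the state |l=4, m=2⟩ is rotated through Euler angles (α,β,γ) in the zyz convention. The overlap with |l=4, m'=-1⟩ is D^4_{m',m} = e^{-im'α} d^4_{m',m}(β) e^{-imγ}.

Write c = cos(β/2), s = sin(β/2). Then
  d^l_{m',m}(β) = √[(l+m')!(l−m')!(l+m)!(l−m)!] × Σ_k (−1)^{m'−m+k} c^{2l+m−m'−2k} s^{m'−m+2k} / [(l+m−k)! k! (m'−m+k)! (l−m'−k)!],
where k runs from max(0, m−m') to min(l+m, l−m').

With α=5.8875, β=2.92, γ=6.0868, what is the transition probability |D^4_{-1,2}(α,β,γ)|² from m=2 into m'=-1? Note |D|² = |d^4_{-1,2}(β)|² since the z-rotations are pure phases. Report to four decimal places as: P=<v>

P=0.1779

D^4_{-1,2}(5.8875,2.9200,6.0868) = e^{-i·-1·5.8875}·d^4_{-1,2}(2.9200)·e^{-i·2·6.0868}. Compute d first:
c=cos(2.920000/2)=0.110570, s=sin(2.920000/2)=0.993868; N=√[6·120·720·2]=1018.233765
k: max(0,(2)−(-1))=3 … min(4+(2),4−(-1))=5
  k=3: (−1)^0·1018.2338/(72)·0.1106^5·0.9939^3 = +0.000229
  k=4: (−1)^1·1018.2338/(48)·0.1106^3·0.9939^5 = -0.027807
  k=5: (−1)^2·1018.2338/(240)·0.1106^1·0.9939^7 = +0.449340
d^4_{-1,2}(2.9200) = +0.000229 -0.027807 +0.449340 = +0.421762
|D^4_{-1,2}|² = |d^4_{-1,2}(β)|² = (+0.421762)² = 0.177883 (the z-rotation phases have unit modulus)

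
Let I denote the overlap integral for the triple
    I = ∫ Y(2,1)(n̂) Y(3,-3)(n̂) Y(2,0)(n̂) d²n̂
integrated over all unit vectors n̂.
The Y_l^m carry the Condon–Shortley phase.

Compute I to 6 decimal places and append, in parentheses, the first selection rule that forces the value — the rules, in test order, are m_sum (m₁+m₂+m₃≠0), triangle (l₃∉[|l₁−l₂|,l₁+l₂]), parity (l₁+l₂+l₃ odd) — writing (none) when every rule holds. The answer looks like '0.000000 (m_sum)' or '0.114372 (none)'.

0.000000 (m_sum)

m-sum = 1 − 3 + 0 = -2 ≠ 0 ⇒ I = 0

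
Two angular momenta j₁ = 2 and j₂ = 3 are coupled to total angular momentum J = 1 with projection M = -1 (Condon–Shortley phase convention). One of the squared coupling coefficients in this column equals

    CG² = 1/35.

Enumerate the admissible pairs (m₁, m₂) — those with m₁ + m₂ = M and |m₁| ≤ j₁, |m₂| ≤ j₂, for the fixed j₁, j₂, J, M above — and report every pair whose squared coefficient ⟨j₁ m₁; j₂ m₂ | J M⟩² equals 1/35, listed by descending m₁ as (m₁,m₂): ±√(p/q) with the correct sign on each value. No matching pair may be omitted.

Admissible pairs with m₁+m₂ = M = -1: (-2,1), (-1,0), (0,-1), (1,-2), (2,-3)
  (m₁,m₂)=(2,-3): CG² = 3/7, CG = +√(3/7)
  (m₁,m₂)=(1,-2): CG² = 2/7, CG = −√(2/7)
  (m₁,m₂)=(0,-1): CG² = 6/35, CG = +√(6/35)
  (m₁,m₂)=(-1,0): CG² = 3/35, CG = −√(3/35)
  (m₁,m₂)=(-2,1): CG² = 1/35, CG = +√(1/35)   ← matches the target
Pairs with CG² = 1/35: (-2,1): +√(1/35)

(-2,1): +√(1/35)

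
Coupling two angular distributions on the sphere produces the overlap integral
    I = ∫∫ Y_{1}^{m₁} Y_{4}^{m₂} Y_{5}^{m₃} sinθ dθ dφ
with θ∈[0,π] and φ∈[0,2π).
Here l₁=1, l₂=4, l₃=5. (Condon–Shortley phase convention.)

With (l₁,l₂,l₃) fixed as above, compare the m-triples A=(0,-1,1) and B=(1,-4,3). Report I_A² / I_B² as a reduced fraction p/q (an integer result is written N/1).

24/1

Same 1,4,5: normalisation and zero-m 3j drop out of the ratio.
A: Δ: 0! 2! 8! / 11! → 1/495; sum: t=0:+1/720 = 1/720; 3j²(1 4 5; 0 -1 1) = Δ·Π!·Σ² = 8/165  (sign +1)
B: Δ: 0! 2! 8! / 11! → 1/495; sum: t=0:+1/80640 = 1/80640; 3j²(1 4 5; 1 -4 3) = Δ·Π!·Σ² = 1/495  (sign +1)
I_A²/I_B² = (8/165)/(1/495) = 24/1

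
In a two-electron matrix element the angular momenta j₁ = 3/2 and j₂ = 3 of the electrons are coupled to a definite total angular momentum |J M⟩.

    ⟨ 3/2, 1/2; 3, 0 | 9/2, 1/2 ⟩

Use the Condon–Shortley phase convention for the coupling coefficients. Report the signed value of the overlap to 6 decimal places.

+√(10/21) = +0.690066

j₁+j₂−J=0  J+j₁−j₂=3  J−j₁+j₂=6  j₁+j₂+J+1=10
(j₁±m₁, j₂±m₂, J±M) = (2,1,3,3,5,4)
P² = 17280/7
sum k=0..0:
  [0] +1/72 = 1/72
S = 1/72
C² = P²·S² = 10/21 ; C = +0.690066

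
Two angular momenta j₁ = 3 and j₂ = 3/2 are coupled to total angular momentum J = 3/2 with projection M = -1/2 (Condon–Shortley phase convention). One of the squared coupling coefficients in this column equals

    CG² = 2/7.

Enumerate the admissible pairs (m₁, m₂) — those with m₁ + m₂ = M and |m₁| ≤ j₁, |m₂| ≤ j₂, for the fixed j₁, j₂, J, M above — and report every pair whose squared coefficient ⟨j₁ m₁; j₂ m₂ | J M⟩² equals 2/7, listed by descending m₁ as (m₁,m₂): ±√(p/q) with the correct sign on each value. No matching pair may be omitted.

Admissible pairs with m₁+m₂ = M = -1/2: (-2,3/2), (-1,1/2), (0,-1/2), (1,-3/2)
  (m₁,m₂)=(1,-3/2): CG² = 4/35, CG = +√(4/35)
  (m₁,m₂)=(0,-1/2): CG² = 9/35, CG = −√(9/35)
  (m₁,m₂)=(-1,1/2): CG² = 12/35, CG = +√(12/35)
  (m₁,m₂)=(-2,3/2): CG² = 2/7, CG = −√(2/7)   ← matches the target
Pairs with CG² = 2/7: (-2,3/2): −√(2/7)

(-2,3/2): −√(2/7)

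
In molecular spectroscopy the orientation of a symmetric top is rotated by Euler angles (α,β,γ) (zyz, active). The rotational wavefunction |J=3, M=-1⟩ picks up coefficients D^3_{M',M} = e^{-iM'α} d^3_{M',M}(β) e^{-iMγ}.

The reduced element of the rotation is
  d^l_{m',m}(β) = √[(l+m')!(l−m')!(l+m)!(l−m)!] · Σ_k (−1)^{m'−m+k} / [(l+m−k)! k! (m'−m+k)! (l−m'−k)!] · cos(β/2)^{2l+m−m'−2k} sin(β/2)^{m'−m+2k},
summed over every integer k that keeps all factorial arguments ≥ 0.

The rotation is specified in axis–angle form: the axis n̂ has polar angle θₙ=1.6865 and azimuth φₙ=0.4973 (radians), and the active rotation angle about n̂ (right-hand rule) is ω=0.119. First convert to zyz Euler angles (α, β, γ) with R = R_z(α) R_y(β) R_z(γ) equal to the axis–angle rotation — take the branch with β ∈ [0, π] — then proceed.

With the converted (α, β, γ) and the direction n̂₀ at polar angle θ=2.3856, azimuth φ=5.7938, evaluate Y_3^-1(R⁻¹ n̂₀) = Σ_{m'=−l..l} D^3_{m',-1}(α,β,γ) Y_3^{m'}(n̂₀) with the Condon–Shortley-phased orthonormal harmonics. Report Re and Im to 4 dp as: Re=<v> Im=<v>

Axis–angle → zyz. n̂ = (sinθₙcosφₙ, sinθₙsinφₙ, cosθₙ) = (+0.872997, +0.473865, -0.115446), ω = 0.1190.
R = I cosω + sinω [n̂]ₓ + (1−cosω) n̂n̂ᵀ gives
  R = [+0.998318, +0.016631, +0.055544; -0.010780, +0.994516, -0.104029; -0.056970, +0.103255, +0.993022]
β = atan2(√(R₁₃²+R₂₃²), R₃₃) = 0.118203; α = atan2(R₂₃, R₁₃) mod 2π = 5.202812; γ = atan2(R₃₂, −R₃₁) mod 2π = 1.066619
Need the full column D^3_{m',-1} for m'=−3..3 at α=5.2028, β=0.1182, γ=1.0666.
cos(β/2)=0.998254, sin(β/2)=0.059067
d^3_{-3,-1}: single k=2 term ⇒ +0.013419;  D = -0.007618-0.011047i
d^3_{-2,-1}: k∈[1..2] ⇒ +0.185162 -0.001297 = +0.183866;  D = +0.084362-0.163370i
d^3_{-1,-1}: k∈[0..2] ⇒ +0.989570 -0.027717 +0.000073 = +0.961925;  D = +0.961834-0.013230i
d^3_{0,-1}: k∈[0..2] ⇒ -0.202835 +0.002130 -0.000002 = -0.200707;  D = -0.096959-0.175734i
d^3_{1,-1}: k∈[0..2] ⇒ +0.020788 -0.000097 +0.000000 = +0.020691;  D = -0.011273+0.017350i
d^3_{2,-1}: k∈[0..1] ⇒ -0.001297 +0.000002 = -0.001294;  D = +0.001290+0.000111i
d^3_{3,-1}: single k=0 term ⇒ +0.000047;  D = -0.000018-0.000043i
Y_3^{m'}(θ=2.3856,φ=5.7938) and Σ D·Y over m':
  (-0.0076-0.0110i)·(+0.0138+0.1340i)  (+0.0844-0.1634i)·(-0.1953-0.2904i)  (+0.9618-0.0132i)·(+0.3223+0.1716i)  (-0.0970-0.1757i)·(+0.0959+0.0000i)  (-0.0113+0.0174i)·(-0.3223+0.1716i)  (+0.0013+0.0001i)·(-0.1953+0.2904i)  (-0.0000-0.0000i)·(-0.0138+0.1340i)
Y_3^-1(R⁻¹ n̂) = +0.240791+0.143041i

Re=0.2408 Im=0.1430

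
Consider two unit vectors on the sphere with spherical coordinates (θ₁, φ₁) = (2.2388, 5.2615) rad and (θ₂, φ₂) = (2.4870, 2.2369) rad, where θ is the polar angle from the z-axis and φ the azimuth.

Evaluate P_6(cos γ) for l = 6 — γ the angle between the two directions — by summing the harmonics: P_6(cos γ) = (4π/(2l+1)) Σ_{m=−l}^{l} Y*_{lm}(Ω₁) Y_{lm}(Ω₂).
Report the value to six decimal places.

Addition theorem: P_6(cos γ) = (4π/13) Σ_m Y*_{lm}(Ω₁) Y_{lm}(Ω₂), m = −6…6:
  [-6]  conj(Y_{6,-6})(Ω₁) = 0.11177 + 0.01724j ; Y_{6,-6}(Ω₂) = 0.01615 - 0.01857j ; Δ = 0.00212 - 0.00180j
  [-5]  conj(Y_{6,-5})(Ω₁) = -0.11924 - 0.28518j ; Y_{6,-5}(Ω₂) = -0.02086 - 0.10908j ; Δ = -0.02862 + 0.01896j
  [-4]  conj(Y_{6,-4})(Ω₁) = -0.25560 + 0.35378j ; Y_{6,-4}(Ω₂) = -0.25791 - 0.13335j ; Δ = 0.11310 - 0.05716j
  [-3]  conj(Y_{6,-3})(Ω₁) = 0.23757 + 0.01822j ; Y_{6,-3}(Ω₂) = -0.41628 + 0.18966j ; Δ = -0.10235 + 0.03747j
  [-2]  conj(Y_{6,-2})(Ω₁) = 0.09578 + 0.18736j ; Y_{6,-2}(Ω₂) = -0.07823 + 0.32162j ; Δ = -0.06775 + 0.01615j
  [-1]  conj(Y_{6,-1})(Ω₁) = 0.17278 - 0.28238j ; Y_{6,-1}(Ω₂) = -0.09961 - 0.12675j ; Δ = -0.05300 + 0.00623j
  [+0]  conj(Y_{6,0})(Ω₁) = 0.12475 + 0.00000j ; Y_{6,0}(Ω₂) = -0.38784 + 0.00000j ; Δ = -0.04838 + 0.00000j
  [+1]  conj(Y_{6,1})(Ω₁) = -0.17278 - 0.28238j ; Y_{6,1}(Ω₂) = 0.09961 - 0.12675j ; Δ = -0.05300 - 0.00623j
  [+2]  conj(Y_{6,2})(Ω₁) = 0.09578 - 0.18736j ; Y_{6,2}(Ω₂) = -0.07823 - 0.32162j ; Δ = -0.06775 - 0.01615j
  [+3]  conj(Y_{6,3})(Ω₁) = -0.23757 + 0.01822j ; Y_{6,3}(Ω₂) = 0.41628 + 0.18966j ; Δ = -0.10235 - 0.03747j
  [+4]  conj(Y_{6,4})(Ω₁) = -0.25560 - 0.35378j ; Y_{6,4}(Ω₂) = -0.25791 + 0.13335j ; Δ = 0.11310 + 0.05716j
  [+5]  conj(Y_{6,5})(Ω₁) = 0.11924 - 0.28518j ; Y_{6,5}(Ω₂) = 0.02086 - 0.10908j ; Δ = -0.02862 - 0.01896j
  [+6]  conj(Y_{6,6})(Ω₁) = 0.11177 - 0.01724j ; Y_{6,6}(Ω₂) = 0.01615 + 0.01857j ; Δ = 0.00212 + 0.00180j
Total Σ_m = -0.32140 + 0.00000j. Multiply by 0.966644: -0.31068 + 0.00000j. P_6(cos γ) = -0.310676

-0.310676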